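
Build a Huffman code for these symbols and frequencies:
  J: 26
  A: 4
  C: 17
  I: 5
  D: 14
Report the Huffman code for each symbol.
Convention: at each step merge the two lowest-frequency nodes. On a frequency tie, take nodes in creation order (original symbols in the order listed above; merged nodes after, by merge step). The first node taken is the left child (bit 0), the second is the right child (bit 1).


Huffman tree construction:
Step 1: Merge A(4) + I(5) = 9
Step 2: Merge (A+I)(9) + D(14) = 23
Step 3: Merge C(17) + ((A+I)+D)(23) = 40
Step 4: Merge J(26) + (C+((A+I)+D))(40) = 66
Read each symbol's code off the tree from the root (left child = 0, right child = 1).

Codes:
  J: 0 (length 1)
  A: 1100 (length 4)
  C: 10 (length 2)
  I: 1101 (length 4)
  D: 111 (length 3)
Average code length: 138/66 = 2.0909 bits/symbol


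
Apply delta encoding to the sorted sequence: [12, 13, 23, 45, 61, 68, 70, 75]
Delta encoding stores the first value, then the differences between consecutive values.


First value: 12
Deltas:
  13 - 12 = 1
  23 - 13 = 10
  45 - 23 = 22
  61 - 45 = 16
  68 - 61 = 7
  70 - 68 = 2
  75 - 70 = 5


Delta encoded: [12, 1, 10, 22, 16, 7, 2, 5]


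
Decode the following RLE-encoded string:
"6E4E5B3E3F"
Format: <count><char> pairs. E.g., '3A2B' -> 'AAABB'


Expanding each <count><char> pair:
  6E -> 'EEEEEE'
  4E -> 'EEEE'
  5B -> 'BBBBB'
  3E -> 'EEE'
  3F -> 'FFF'

Decoded = EEEEEEEEEEBBBBBEEEFFF


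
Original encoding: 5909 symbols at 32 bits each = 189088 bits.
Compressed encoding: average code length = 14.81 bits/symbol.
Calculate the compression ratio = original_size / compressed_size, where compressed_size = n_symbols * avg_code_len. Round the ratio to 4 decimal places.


original_size = n_symbols * orig_bits = 5909 * 32 = 189088 bits
compressed_size = n_symbols * avg_code_len = 5909 * 14.81 = 87512.29 bits
ratio = original_size / compressed_size = 189088 / 87512.29 = 2.1607

Compression ratio = 2.1607


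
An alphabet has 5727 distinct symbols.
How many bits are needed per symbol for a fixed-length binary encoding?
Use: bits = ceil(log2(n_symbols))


log2(5727) = 12.4836
Bracket: 2^12 = 4096 < 5727 <= 2^13 = 8192
So ceil(log2(5727)) = 13

bits = ceil(log2(5727)) = ceil(12.4836) = 13 bits


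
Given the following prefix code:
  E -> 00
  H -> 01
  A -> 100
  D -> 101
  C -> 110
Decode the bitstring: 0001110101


Decoding step by step:
Bits 00 -> E
Bits 01 -> H
Bits 110 -> C
Bits 101 -> D


Decoded message: EHCD


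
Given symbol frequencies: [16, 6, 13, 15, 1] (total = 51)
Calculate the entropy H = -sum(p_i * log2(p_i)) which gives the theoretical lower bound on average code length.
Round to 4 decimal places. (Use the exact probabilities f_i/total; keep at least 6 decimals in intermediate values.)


Per-symbol terms -p_i * log2(p_i) with p_i = f_i/51:
  p = 16/51 = 0.313725: log2(p) = -1.672425, -p*log2(p) = 0.524682
  p = 6/51 = 0.117647: log2(p) = -3.087463, -p*log2(p) = 0.363231
  p = 13/51 = 0.254902: log2(p) = -1.971986, -p*log2(p) = 0.502663
  p = 15/51 = 0.294118: log2(p) = -1.765535, -p*log2(p) = 0.519275
  p = 1/51 = 0.019608: log2(p) = -5.672425, -p*log2(p) = 0.111224
H = 0.524682 + 0.363231 + 0.502663 + 0.519275 + 0.111224 = 2.021075

H = 2.0211 bits/symbol


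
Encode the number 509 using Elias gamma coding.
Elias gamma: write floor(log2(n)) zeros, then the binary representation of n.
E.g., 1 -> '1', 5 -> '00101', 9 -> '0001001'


num_bits = floor(log2(509)) + 1 = 9
leading_zeros = num_bits - 1 = 8
binary(509) = 111111101

Elias gamma(509) = '00000000' + '111111101' = 00000000111111101 (17 bits)


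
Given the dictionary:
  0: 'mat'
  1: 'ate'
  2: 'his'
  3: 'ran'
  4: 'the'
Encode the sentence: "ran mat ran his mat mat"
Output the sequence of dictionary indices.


Look up each word in the dictionary:
  'ran' -> 3
  'mat' -> 0
  'ran' -> 3
  'his' -> 2
  'mat' -> 0
  'mat' -> 0

Encoded: [3, 0, 3, 2, 0, 0]


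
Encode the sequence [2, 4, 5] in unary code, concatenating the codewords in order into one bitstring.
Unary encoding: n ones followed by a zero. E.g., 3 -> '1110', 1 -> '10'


Encode each number as n ones followed by a terminating 0:
  2 -> 110 (3 bits)
  4 -> 11110 (5 bits)
  5 -> 111110 (6 bits)
Total length = 3 + 5 + 6 = 14 bits.

Unary([2, 4, 5]) = 11011110111110 (14 bits)


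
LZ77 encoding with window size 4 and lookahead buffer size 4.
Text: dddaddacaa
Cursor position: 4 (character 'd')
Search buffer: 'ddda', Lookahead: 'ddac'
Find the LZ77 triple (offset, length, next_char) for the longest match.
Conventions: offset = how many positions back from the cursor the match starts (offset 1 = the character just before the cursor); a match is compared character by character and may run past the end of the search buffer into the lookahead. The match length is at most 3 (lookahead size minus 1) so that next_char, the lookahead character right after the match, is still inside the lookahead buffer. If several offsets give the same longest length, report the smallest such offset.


Try each offset into the search buffer:
  offset=1 (pos 3, char 'a'): match length 0
  offset=2 (pos 2, char 'd'): match length 1
  offset=3 (pos 1, char 'd'): match length 3
  offset=4 (pos 0, char 'd'): match length 2
Longest match has length 3 at offset 3.
next_char = character at position 4 + 3 = 7 -> 'c'

Best match: offset=3, length=3 (matching 'dda' starting at position 1)
LZ77 triple: (3, 3, 'c')


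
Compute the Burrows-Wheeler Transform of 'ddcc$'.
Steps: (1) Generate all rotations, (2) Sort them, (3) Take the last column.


Rotations (sorted):
  0: $ddcc -> last char: c
  1: c$ddc -> last char: c
  2: cc$dd -> last char: d
  3: dcc$d -> last char: d
  4: ddcc$ -> last char: $


BWT = ccdd$


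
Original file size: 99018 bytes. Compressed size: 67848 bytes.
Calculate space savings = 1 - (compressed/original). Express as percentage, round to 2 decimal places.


ratio = compressed/original = 67848/99018 = 0.685209
savings = 1 - ratio = 1 - 0.685209 = 0.314791
as a percentage: 0.314791 * 100 = 31.48%

Space savings = 1 - 67848/99018 = 31.48%


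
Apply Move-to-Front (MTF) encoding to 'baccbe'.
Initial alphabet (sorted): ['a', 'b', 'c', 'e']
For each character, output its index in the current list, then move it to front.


MTF encoding:
'b': index 1 in ['a', 'b', 'c', 'e'] -> ['b', 'a', 'c', 'e']
'a': index 1 in ['b', 'a', 'c', 'e'] -> ['a', 'b', 'c', 'e']
'c': index 2 in ['a', 'b', 'c', 'e'] -> ['c', 'a', 'b', 'e']
'c': index 0 in ['c', 'a', 'b', 'e'] -> ['c', 'a', 'b', 'e']
'b': index 2 in ['c', 'a', 'b', 'e'] -> ['b', 'c', 'a', 'e']
'e': index 3 in ['b', 'c', 'a', 'e'] -> ['e', 'b', 'c', 'a']


Output: [1, 1, 2, 0, 2, 3]


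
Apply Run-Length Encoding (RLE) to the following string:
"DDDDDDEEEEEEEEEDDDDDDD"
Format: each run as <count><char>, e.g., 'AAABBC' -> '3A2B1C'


Scanning runs left to right:
  i=0: run of 'D' x 6 -> '6D'
  i=6: run of 'E' x 9 -> '9E'
  i=15: run of 'D' x 7 -> '7D'

RLE = 6D9E7D


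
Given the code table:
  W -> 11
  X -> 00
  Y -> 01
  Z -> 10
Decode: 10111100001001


Decoding:
10 -> Z
11 -> W
11 -> W
00 -> X
00 -> X
10 -> Z
01 -> Y


Result: ZWWXXZY


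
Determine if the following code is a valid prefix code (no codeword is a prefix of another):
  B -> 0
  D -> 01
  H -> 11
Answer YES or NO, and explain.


Checking each pair (does one codeword prefix another?):
  B='0' vs D='01': prefix -- VIOLATION

NO -- this is NOT a valid prefix code. B (0) is a prefix of D (01).


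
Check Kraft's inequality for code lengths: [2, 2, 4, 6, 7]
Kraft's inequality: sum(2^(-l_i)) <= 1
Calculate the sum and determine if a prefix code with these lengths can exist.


Sum = 2^(-2) + 2^(-2) + 2^(-4) + 2^(-6) + 2^(-7)
    = 0.25 + 0.25 + 0.0625 + 0.015625 + 0.0078125
    = 75/128 = 0.5859375
Since 0.5859375 <= 1, Kraft's inequality IS satisfied.
A prefix code with these lengths CAN exist.

Kraft sum = 0.5859375. Satisfied.


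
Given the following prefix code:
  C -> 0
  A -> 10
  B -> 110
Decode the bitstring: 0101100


Decoding step by step:
Bits 0 -> C
Bits 10 -> A
Bits 110 -> B
Bits 0 -> C


Decoded message: CABC


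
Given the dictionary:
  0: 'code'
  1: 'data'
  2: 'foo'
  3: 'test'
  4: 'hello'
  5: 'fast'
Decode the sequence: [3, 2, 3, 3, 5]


Look up each index in the dictionary:
  3 -> 'test'
  2 -> 'foo'
  3 -> 'test'
  3 -> 'test'
  5 -> 'fast'

Decoded: "test foo test test fast"


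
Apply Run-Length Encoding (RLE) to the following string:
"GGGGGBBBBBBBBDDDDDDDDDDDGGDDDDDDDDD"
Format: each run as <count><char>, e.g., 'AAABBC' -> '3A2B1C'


Scanning runs left to right:
  i=0: run of 'G' x 5 -> '5G'
  i=5: run of 'B' x 8 -> '8B'
  i=13: run of 'D' x 11 -> '11D'
  i=24: run of 'G' x 2 -> '2G'
  i=26: run of 'D' x 9 -> '9D'

RLE = 5G8B11D2G9D


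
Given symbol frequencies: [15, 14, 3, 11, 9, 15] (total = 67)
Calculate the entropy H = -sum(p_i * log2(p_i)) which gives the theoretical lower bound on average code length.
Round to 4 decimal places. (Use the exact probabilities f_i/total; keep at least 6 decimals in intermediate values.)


Per-symbol terms -p_i * log2(p_i) with p_i = f_i/67:
  p = 15/67 = 0.223881: log2(p) = -2.159199, -p*log2(p) = 0.483403
  p = 14/67 = 0.208955: log2(p) = -2.258734, -p*log2(p) = 0.471974
  p = 3/67 = 0.044776: log2(p) = -4.481127, -p*log2(p) = 0.200647
  p = 11/67 = 0.164179: log2(p) = -2.606658, -p*log2(p) = 0.427959
  p = 9/67 = 0.134328: log2(p) = -2.896164, -p*log2(p) = 0.389037
  p = 15/67 = 0.223881: log2(p) = -2.159199, -p*log2(p) = 0.483403
H = 0.483403 + 0.471974 + 0.200647 + 0.427959 + 0.389037 + 0.483403 = 2.456423

H = 2.4564 bits/symbol


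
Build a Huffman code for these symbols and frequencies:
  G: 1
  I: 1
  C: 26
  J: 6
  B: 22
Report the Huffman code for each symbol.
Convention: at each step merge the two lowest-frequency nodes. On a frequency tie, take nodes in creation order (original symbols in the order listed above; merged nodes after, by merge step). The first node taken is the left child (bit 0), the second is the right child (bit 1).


Huffman tree construction:
Step 1: Merge G(1) + I(1) = 2
Step 2: Merge (G+I)(2) + J(6) = 8
Step 3: Merge ((G+I)+J)(8) + B(22) = 30
Step 4: Merge C(26) + (((G+I)+J)+B)(30) = 56
Read each symbol's code off the tree from the root (left child = 0, right child = 1).

Codes:
  G: 1000 (length 4)
  I: 1001 (length 4)
  C: 0 (length 1)
  J: 101 (length 3)
  B: 11 (length 2)
Average code length: 96/56 = 1.7143 bits/symbol


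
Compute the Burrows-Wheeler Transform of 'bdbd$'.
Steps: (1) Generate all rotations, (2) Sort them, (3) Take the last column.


Rotations (sorted):
  0: $bdbd -> last char: d
  1: bd$bd -> last char: d
  2: bdbd$ -> last char: $
  3: d$bdb -> last char: b
  4: dbd$b -> last char: b


BWT = dd$bb


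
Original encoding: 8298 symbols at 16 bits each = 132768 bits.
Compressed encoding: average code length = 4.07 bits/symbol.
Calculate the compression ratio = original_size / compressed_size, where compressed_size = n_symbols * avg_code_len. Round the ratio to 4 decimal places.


original_size = n_symbols * orig_bits = 8298 * 16 = 132768 bits
compressed_size = n_symbols * avg_code_len = 8298 * 4.07 = 33772.86 bits
ratio = original_size / compressed_size = 132768 / 33772.86 = 3.9312

Compression ratio = 3.9312


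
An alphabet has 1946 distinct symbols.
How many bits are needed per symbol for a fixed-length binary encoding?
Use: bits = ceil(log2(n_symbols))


log2(1946) = 10.9263
Bracket: 2^10 = 1024 < 1946 <= 2^11 = 2048
So ceil(log2(1946)) = 11

bits = ceil(log2(1946)) = ceil(10.9263) = 11 bits


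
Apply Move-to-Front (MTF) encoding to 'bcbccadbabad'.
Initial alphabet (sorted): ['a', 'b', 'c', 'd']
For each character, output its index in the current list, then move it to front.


MTF encoding:
'b': index 1 in ['a', 'b', 'c', 'd'] -> ['b', 'a', 'c', 'd']
'c': index 2 in ['b', 'a', 'c', 'd'] -> ['c', 'b', 'a', 'd']
'b': index 1 in ['c', 'b', 'a', 'd'] -> ['b', 'c', 'a', 'd']
'c': index 1 in ['b', 'c', 'a', 'd'] -> ['c', 'b', 'a', 'd']
'c': index 0 in ['c', 'b', 'a', 'd'] -> ['c', 'b', 'a', 'd']
'a': index 2 in ['c', 'b', 'a', 'd'] -> ['a', 'c', 'b', 'd']
'd': index 3 in ['a', 'c', 'b', 'd'] -> ['d', 'a', 'c', 'b']
'b': index 3 in ['d', 'a', 'c', 'b'] -> ['b', 'd', 'a', 'c']
'a': index 2 in ['b', 'd', 'a', 'c'] -> ['a', 'b', 'd', 'c']
'b': index 1 in ['a', 'b', 'd', 'c'] -> ['b', 'a', 'd', 'c']
'a': index 1 in ['b', 'a', 'd', 'c'] -> ['a', 'b', 'd', 'c']
'd': index 2 in ['a', 'b', 'd', 'c'] -> ['d', 'a', 'b', 'c']


Output: [1, 2, 1, 1, 0, 2, 3, 3, 2, 1, 1, 2]


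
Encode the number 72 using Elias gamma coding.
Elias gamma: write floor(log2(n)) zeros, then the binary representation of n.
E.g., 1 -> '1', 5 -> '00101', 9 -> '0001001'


num_bits = floor(log2(72)) + 1 = 7
leading_zeros = num_bits - 1 = 6
binary(72) = 1001000

Elias gamma(72) = '000000' + '1001000' = 0000001001000 (13 bits)


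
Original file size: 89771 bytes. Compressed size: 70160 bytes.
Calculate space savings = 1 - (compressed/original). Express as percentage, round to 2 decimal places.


ratio = compressed/original = 70160/89771 = 0.781544
savings = 1 - ratio = 1 - 0.781544 = 0.218456
as a percentage: 0.218456 * 100 = 21.85%

Space savings = 1 - 70160/89771 = 21.85%


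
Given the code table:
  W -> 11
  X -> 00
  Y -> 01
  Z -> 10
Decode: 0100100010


Decoding:
01 -> Y
00 -> X
10 -> Z
00 -> X
10 -> Z


Result: YXZXZ


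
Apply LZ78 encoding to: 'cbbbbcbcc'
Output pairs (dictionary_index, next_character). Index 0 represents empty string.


LZ78 encoding steps:
Dictionary: {0: ''}
Step 1: w='' (idx 0), next='c' -> output (0, 'c'), add 'c' as idx 1
Step 2: w='' (idx 0), next='b' -> output (0, 'b'), add 'b' as idx 2
Step 3: w='b' (idx 2), next='b' -> output (2, 'b'), add 'bb' as idx 3
Step 4: w='b' (idx 2), next='c' -> output (2, 'c'), add 'bc' as idx 4
Step 5: w='bc' (idx 4), next='c' -> output (4, 'c'), add 'bcc' as idx 5


Encoded: [(0, 'c'), (0, 'b'), (2, 'b'), (2, 'c'), (4, 'c')]


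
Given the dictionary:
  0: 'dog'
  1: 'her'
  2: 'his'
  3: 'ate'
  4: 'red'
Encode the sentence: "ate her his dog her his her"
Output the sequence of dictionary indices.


Look up each word in the dictionary:
  'ate' -> 3
  'her' -> 1
  'his' -> 2
  'dog' -> 0
  'her' -> 1
  'his' -> 2
  'her' -> 1

Encoded: [3, 1, 2, 0, 1, 2, 1]


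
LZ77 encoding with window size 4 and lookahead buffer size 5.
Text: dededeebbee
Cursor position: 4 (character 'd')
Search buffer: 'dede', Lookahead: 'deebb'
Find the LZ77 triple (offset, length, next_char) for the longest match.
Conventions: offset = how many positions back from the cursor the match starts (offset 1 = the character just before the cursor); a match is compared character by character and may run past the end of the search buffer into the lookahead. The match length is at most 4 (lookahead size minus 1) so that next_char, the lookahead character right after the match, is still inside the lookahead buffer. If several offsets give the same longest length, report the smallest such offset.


Try each offset into the search buffer:
  offset=1 (pos 3, char 'e'): match length 0
  offset=2 (pos 2, char 'd'): match length 2
  offset=3 (pos 1, char 'e'): match length 0
  offset=4 (pos 0, char 'd'): match length 2
Longest match has length 2, found at offsets 2, 4; take the smallest, offset 2.
next_char = character at position 4 + 2 = 6 -> 'e'

Best match: offset=2, length=2 (matching 'de' starting at position 2)
LZ77 triple: (2, 2, 'e')


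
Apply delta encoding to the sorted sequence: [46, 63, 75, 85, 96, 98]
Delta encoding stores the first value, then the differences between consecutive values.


First value: 46
Deltas:
  63 - 46 = 17
  75 - 63 = 12
  85 - 75 = 10
  96 - 85 = 11
  98 - 96 = 2


Delta encoded: [46, 17, 12, 10, 11, 2]


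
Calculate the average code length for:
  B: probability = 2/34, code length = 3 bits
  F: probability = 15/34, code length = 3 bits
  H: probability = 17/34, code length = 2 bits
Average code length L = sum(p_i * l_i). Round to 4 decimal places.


Weighted contributions p_i * l_i:
  B: (2/34) * 3 = 6/34
  F: (15/34) * 3 = 45/34
  H: (17/34) * 2 = 34/34
Sum = (6 + 45 + 34)/34 = 85/34

L = 85/34 = 2.5000 bits/symbol


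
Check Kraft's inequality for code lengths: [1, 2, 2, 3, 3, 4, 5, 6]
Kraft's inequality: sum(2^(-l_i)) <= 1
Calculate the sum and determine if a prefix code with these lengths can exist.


Sum = 2^(-1) + 2^(-2) + 2^(-2) + 2^(-3) + 2^(-3) + 2^(-4) + 2^(-5) + 2^(-6)
    = 0.5 + 0.25 + 0.25 + 0.125 + 0.125 + 0.0625 + 0.03125 + 0.015625
    = 87/64 = 1.359375
Since 1.359375 > 1, Kraft's inequality is NOT satisfied.
A prefix code with these lengths CANNOT exist.

Kraft sum = 1.359375. Not satisfied.


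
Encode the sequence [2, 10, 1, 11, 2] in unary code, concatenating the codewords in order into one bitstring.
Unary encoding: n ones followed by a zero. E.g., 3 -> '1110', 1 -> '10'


Encode each number as n ones followed by a terminating 0:
  2 -> 110 (3 bits)
  10 -> 11111111110 (11 bits)
  1 -> 10 (2 bits)
  11 -> 111111111110 (12 bits)
  2 -> 110 (3 bits)
Total length = 3 + 11 + 2 + 12 + 3 = 31 bits.

Unary([2, 10, 1, 11, 2]) = 1101111111111010111111111110110 (31 bits)


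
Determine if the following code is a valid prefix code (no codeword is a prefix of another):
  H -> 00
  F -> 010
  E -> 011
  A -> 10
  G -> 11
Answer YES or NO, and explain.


Checking each pair (does one codeword prefix another?):
  H='00' vs F='010': no prefix
  H='00' vs E='011': no prefix
  H='00' vs A='10': no prefix
  H='00' vs G='11': no prefix
  F='010' vs H='00': no prefix
  F='010' vs E='011': no prefix
  F='010' vs A='10': no prefix
  F='010' vs G='11': no prefix
  E='011' vs H='00': no prefix
  E='011' vs F='010': no prefix
  E='011' vs A='10': no prefix
  E='011' vs G='11': no prefix
  A='10' vs H='00': no prefix
  A='10' vs F='010': no prefix
  A='10' vs E='011': no prefix
  A='10' vs G='11': no prefix
  G='11' vs H='00': no prefix
  G='11' vs F='010': no prefix
  G='11' vs E='011': no prefix
  G='11' vs A='10': no prefix
No violation found over all pairs.

YES -- this is a valid prefix code. No codeword is a prefix of any other codeword.


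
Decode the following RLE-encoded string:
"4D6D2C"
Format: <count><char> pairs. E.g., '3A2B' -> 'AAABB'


Expanding each <count><char> pair:
  4D -> 'DDDD'
  6D -> 'DDDDDD'
  2C -> 'CC'

Decoded = DDDDDDDDDDCC


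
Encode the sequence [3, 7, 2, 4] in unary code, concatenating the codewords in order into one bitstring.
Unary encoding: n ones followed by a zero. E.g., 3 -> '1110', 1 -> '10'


Encode each number as n ones followed by a terminating 0:
  3 -> 1110 (4 bits)
  7 -> 11111110 (8 bits)
  2 -> 110 (3 bits)
  4 -> 11110 (5 bits)
Total length = 4 + 8 + 3 + 5 = 20 bits.

Unary([3, 7, 2, 4]) = 11101111111011011110 (20 bits)


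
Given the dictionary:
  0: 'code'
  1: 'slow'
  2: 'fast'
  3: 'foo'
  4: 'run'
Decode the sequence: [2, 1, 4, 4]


Look up each index in the dictionary:
  2 -> 'fast'
  1 -> 'slow'
  4 -> 'run'
  4 -> 'run'

Decoded: "fast slow run run"


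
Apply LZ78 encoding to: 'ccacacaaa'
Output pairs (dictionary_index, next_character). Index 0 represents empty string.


LZ78 encoding steps:
Dictionary: {0: ''}
Step 1: w='' (idx 0), next='c' -> output (0, 'c'), add 'c' as idx 1
Step 2: w='c' (idx 1), next='a' -> output (1, 'a'), add 'ca' as idx 2
Step 3: w='ca' (idx 2), next='c' -> output (2, 'c'), add 'cac' as idx 3
Step 4: w='' (idx 0), next='a' -> output (0, 'a'), add 'a' as idx 4
Step 5: w='a' (idx 4), next='a' -> output (4, 'a'), add 'aa' as idx 5


Encoded: [(0, 'c'), (1, 'a'), (2, 'c'), (0, 'a'), (4, 'a')]


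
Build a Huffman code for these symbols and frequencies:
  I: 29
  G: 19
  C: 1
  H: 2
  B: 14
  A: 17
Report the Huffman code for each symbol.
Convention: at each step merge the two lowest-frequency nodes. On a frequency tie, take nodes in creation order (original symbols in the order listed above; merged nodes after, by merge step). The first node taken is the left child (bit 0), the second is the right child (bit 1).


Huffman tree construction:
Step 1: Merge C(1) + H(2) = 3
Step 2: Merge (C+H)(3) + B(14) = 17
Step 3: Merge A(17) + ((C+H)+B)(17) = 34
Step 4: Merge G(19) + I(29) = 48
Step 5: Merge (A+((C+H)+B))(34) + (G+I)(48) = 82
Read each symbol's code off the tree from the root (left child = 0, right child = 1).

Codes:
  I: 11 (length 2)
  G: 10 (length 2)
  C: 0100 (length 4)
  H: 0101 (length 4)
  B: 011 (length 3)
  A: 00 (length 2)
Average code length: 184/82 = 2.2439 bits/symbol


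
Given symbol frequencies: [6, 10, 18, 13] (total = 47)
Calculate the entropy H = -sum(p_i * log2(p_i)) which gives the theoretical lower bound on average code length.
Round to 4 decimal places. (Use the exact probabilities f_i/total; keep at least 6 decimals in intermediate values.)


Per-symbol terms -p_i * log2(p_i) with p_i = f_i/47:
  p = 6/47 = 0.127660: log2(p) = -2.969626, -p*log2(p) = 0.379101
  p = 10/47 = 0.212766: log2(p) = -2.232661, -p*log2(p) = 0.475034
  p = 18/47 = 0.382979: log2(p) = -1.384664, -p*log2(p) = 0.530297
  p = 13/47 = 0.276596: log2(p) = -1.854149, -p*log2(p) = 0.512850
H = 0.379101 + 0.475034 + 0.530297 + 0.512850 = 1.897282

H = 1.8973 bits/symbol


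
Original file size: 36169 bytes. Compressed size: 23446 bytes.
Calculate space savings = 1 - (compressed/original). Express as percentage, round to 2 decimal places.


ratio = compressed/original = 23446/36169 = 0.648235
savings = 1 - ratio = 1 - 0.648235 = 0.351765
as a percentage: 0.351765 * 100 = 35.18%

Space savings = 1 - 23446/36169 = 35.18%


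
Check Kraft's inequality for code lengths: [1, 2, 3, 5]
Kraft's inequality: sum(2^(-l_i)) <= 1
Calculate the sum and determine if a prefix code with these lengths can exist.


Sum = 2^(-1) + 2^(-2) + 2^(-3) + 2^(-5)
    = 0.5 + 0.25 + 0.125 + 0.03125
    = 29/32 = 0.90625
Since 0.90625 <= 1, Kraft's inequality IS satisfied.
A prefix code with these lengths CAN exist.

Kraft sum = 0.90625. Satisfied.


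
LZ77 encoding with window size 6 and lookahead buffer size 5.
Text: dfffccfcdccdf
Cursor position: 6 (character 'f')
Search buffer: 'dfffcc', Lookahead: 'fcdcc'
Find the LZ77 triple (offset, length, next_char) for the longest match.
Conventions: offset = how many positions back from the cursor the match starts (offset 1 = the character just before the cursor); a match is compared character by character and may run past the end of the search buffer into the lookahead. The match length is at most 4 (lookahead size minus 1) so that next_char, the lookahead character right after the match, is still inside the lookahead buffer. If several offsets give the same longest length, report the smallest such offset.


Try each offset into the search buffer:
  offset=1 (pos 5, char 'c'): match length 0
  offset=2 (pos 4, char 'c'): match length 0
  offset=3 (pos 3, char 'f'): match length 2
  offset=4 (pos 2, char 'f'): match length 1
  offset=5 (pos 1, char 'f'): match length 1
  offset=6 (pos 0, char 'd'): match length 0
Longest match has length 2 at offset 3.
next_char = character at position 6 + 2 = 8 -> 'd'

Best match: offset=3, length=2 (matching 'fc' starting at position 3)
LZ77 triple: (3, 2, 'd')


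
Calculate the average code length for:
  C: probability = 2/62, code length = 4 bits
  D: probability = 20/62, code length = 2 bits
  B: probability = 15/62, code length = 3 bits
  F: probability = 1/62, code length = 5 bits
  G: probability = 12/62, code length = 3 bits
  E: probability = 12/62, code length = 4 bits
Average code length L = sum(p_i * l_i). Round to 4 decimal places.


Weighted contributions p_i * l_i:
  C: (2/62) * 4 = 8/62
  D: (20/62) * 2 = 40/62
  B: (15/62) * 3 = 45/62
  F: (1/62) * 5 = 5/62
  G: (12/62) * 3 = 36/62
  E: (12/62) * 4 = 48/62
Sum = (8 + 40 + 45 + 5 + 36 + 48)/62 = 182/62

L = 182/62 = 2.9355 bits/symbol


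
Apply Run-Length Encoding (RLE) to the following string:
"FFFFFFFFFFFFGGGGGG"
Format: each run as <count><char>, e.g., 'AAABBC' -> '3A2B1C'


Scanning runs left to right:
  i=0: run of 'F' x 12 -> '12F'
  i=12: run of 'G' x 6 -> '6G'

RLE = 12F6G


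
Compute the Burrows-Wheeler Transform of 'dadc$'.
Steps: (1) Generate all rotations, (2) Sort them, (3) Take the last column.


Rotations (sorted):
  0: $dadc -> last char: c
  1: adc$d -> last char: d
  2: c$dad -> last char: d
  3: dadc$ -> last char: $
  4: dc$da -> last char: a


BWT = cdd$a


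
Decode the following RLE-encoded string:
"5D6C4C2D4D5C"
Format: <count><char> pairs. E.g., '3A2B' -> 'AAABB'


Expanding each <count><char> pair:
  5D -> 'DDDDD'
  6C -> 'CCCCCC'
  4C -> 'CCCC'
  2D -> 'DD'
  4D -> 'DDDD'
  5C -> 'CCCCC'

Decoded = DDDDDCCCCCCCCCCDDDDDDCCCCC


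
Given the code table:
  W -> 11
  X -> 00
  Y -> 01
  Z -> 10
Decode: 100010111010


Decoding:
10 -> Z
00 -> X
10 -> Z
11 -> W
10 -> Z
10 -> Z


Result: ZXZWZZ


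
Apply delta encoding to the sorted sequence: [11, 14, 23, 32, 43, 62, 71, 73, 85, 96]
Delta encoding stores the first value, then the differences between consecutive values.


First value: 11
Deltas:
  14 - 11 = 3
  23 - 14 = 9
  32 - 23 = 9
  43 - 32 = 11
  62 - 43 = 19
  71 - 62 = 9
  73 - 71 = 2
  85 - 73 = 12
  96 - 85 = 11


Delta encoded: [11, 3, 9, 9, 11, 19, 9, 2, 12, 11]


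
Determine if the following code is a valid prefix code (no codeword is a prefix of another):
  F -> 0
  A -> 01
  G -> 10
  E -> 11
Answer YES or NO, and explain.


Checking each pair (does one codeword prefix another?):
  F='0' vs A='01': prefix -- VIOLATION

NO -- this is NOT a valid prefix code. F (0) is a prefix of A (01).


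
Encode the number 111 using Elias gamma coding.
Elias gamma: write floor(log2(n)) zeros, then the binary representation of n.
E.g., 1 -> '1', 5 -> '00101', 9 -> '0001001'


num_bits = floor(log2(111)) + 1 = 7
leading_zeros = num_bits - 1 = 6
binary(111) = 1101111

Elias gamma(111) = '000000' + '1101111' = 0000001101111 (13 bits)


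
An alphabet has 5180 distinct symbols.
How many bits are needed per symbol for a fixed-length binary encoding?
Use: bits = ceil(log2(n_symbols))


log2(5180) = 12.3387
Bracket: 2^12 = 4096 < 5180 <= 2^13 = 8192
So ceil(log2(5180)) = 13

bits = ceil(log2(5180)) = ceil(12.3387) = 13 bits


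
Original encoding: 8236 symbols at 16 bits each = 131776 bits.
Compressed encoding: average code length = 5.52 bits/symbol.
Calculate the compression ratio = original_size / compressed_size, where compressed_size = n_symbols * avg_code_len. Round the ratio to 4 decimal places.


original_size = n_symbols * orig_bits = 8236 * 16 = 131776 bits
compressed_size = n_symbols * avg_code_len = 8236 * 5.52 = 45462.72 bits
ratio = original_size / compressed_size = 131776 / 45462.72 = 2.8986

Compression ratio = 2.8986


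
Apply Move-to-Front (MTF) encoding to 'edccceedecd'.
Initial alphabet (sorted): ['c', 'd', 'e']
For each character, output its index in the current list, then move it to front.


MTF encoding:
'e': index 2 in ['c', 'd', 'e'] -> ['e', 'c', 'd']
'd': index 2 in ['e', 'c', 'd'] -> ['d', 'e', 'c']
'c': index 2 in ['d', 'e', 'c'] -> ['c', 'd', 'e']
'c': index 0 in ['c', 'd', 'e'] -> ['c', 'd', 'e']
'c': index 0 in ['c', 'd', 'e'] -> ['c', 'd', 'e']
'e': index 2 in ['c', 'd', 'e'] -> ['e', 'c', 'd']
'e': index 0 in ['e', 'c', 'd'] -> ['e', 'c', 'd']
'd': index 2 in ['e', 'c', 'd'] -> ['d', 'e', 'c']
'e': index 1 in ['d', 'e', 'c'] -> ['e', 'd', 'c']
'c': index 2 in ['e', 'd', 'c'] -> ['c', 'e', 'd']
'd': index 2 in ['c', 'e', 'd'] -> ['d', 'c', 'e']


Output: [2, 2, 2, 0, 0, 2, 0, 2, 1, 2, 2]


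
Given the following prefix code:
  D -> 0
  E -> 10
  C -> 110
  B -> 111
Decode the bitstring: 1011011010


Decoding step by step:
Bits 10 -> E
Bits 110 -> C
Bits 110 -> C
Bits 10 -> E


Decoded message: ECCE


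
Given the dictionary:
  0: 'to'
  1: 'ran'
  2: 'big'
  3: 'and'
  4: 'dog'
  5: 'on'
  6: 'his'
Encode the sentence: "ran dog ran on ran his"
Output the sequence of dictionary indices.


Look up each word in the dictionary:
  'ran' -> 1
  'dog' -> 4
  'ran' -> 1
  'on' -> 5
  'ran' -> 1
  'his' -> 6

Encoded: [1, 4, 1, 5, 1, 6]


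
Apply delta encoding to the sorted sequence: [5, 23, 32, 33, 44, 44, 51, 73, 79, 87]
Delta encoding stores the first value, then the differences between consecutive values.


First value: 5
Deltas:
  23 - 5 = 18
  32 - 23 = 9
  33 - 32 = 1
  44 - 33 = 11
  44 - 44 = 0
  51 - 44 = 7
  73 - 51 = 22
  79 - 73 = 6
  87 - 79 = 8


Delta encoded: [5, 18, 9, 1, 11, 0, 7, 22, 6, 8]


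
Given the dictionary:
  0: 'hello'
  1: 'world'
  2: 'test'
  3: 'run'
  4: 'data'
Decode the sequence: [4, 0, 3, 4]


Look up each index in the dictionary:
  4 -> 'data'
  0 -> 'hello'
  3 -> 'run'
  4 -> 'data'

Decoded: "data hello run data"


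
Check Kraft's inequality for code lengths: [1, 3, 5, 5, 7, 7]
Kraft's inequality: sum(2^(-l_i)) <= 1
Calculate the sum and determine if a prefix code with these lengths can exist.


Sum = 2^(-1) + 2^(-3) + 2^(-5) + 2^(-5) + 2^(-7) + 2^(-7)
    = 0.5 + 0.125 + 0.03125 + 0.03125 + 0.0078125 + 0.0078125
    = 90/128 = 0.703125
Since 0.703125 <= 1, Kraft's inequality IS satisfied.
A prefix code with these lengths CAN exist.

Kraft sum = 0.703125. Satisfied.


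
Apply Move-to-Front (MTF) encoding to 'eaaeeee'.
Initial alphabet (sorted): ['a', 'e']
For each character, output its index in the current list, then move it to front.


MTF encoding:
'e': index 1 in ['a', 'e'] -> ['e', 'a']
'a': index 1 in ['e', 'a'] -> ['a', 'e']
'a': index 0 in ['a', 'e'] -> ['a', 'e']
'e': index 1 in ['a', 'e'] -> ['e', 'a']
'e': index 0 in ['e', 'a'] -> ['e', 'a']
'e': index 0 in ['e', 'a'] -> ['e', 'a']
'e': index 0 in ['e', 'a'] -> ['e', 'a']


Output: [1, 1, 0, 1, 0, 0, 0]


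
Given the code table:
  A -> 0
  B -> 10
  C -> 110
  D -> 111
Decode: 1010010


Decoding:
10 -> B
10 -> B
0 -> A
10 -> B


Result: BBAB


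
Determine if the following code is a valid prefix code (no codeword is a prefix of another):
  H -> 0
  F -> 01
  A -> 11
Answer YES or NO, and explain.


Checking each pair (does one codeword prefix another?):
  H='0' vs F='01': prefix -- VIOLATION

NO -- this is NOT a valid prefix code. H (0) is a prefix of F (01).


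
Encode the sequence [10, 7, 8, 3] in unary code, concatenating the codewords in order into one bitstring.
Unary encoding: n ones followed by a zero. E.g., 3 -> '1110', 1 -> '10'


Encode each number as n ones followed by a terminating 0:
  10 -> 11111111110 (11 bits)
  7 -> 11111110 (8 bits)
  8 -> 111111110 (9 bits)
  3 -> 1110 (4 bits)
Total length = 11 + 8 + 9 + 4 = 32 bits.

Unary([10, 7, 8, 3]) = 11111111110111111101111111101110 (32 bits)


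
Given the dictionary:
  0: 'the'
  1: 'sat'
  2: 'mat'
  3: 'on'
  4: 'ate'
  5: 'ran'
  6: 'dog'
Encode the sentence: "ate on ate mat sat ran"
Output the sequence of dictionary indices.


Look up each word in the dictionary:
  'ate' -> 4
  'on' -> 3
  'ate' -> 4
  'mat' -> 2
  'sat' -> 1
  'ran' -> 5

Encoded: [4, 3, 4, 2, 1, 5]


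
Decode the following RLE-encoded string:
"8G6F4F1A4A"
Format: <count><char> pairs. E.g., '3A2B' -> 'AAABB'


Expanding each <count><char> pair:
  8G -> 'GGGGGGGG'
  6F -> 'FFFFFF'
  4F -> 'FFFF'
  1A -> 'A'
  4A -> 'AAAA'

Decoded = GGGGGGGGFFFFFFFFFFAAAAA


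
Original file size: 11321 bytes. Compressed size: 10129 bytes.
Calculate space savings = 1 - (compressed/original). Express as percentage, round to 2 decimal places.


ratio = compressed/original = 10129/11321 = 0.894709
savings = 1 - ratio = 1 - 0.894709 = 0.105291
as a percentage: 0.105291 * 100 = 10.53%

Space savings = 1 - 10129/11321 = 10.53%


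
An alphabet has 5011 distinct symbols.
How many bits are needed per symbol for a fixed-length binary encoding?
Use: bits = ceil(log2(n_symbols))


log2(5011) = 12.2909
Bracket: 2^12 = 4096 < 5011 <= 2^13 = 8192
So ceil(log2(5011)) = 13

bits = ceil(log2(5011)) = ceil(12.2909) = 13 bits


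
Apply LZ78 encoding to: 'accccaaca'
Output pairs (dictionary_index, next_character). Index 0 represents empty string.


LZ78 encoding steps:
Dictionary: {0: ''}
Step 1: w='' (idx 0), next='a' -> output (0, 'a'), add 'a' as idx 1
Step 2: w='' (idx 0), next='c' -> output (0, 'c'), add 'c' as idx 2
Step 3: w='c' (idx 2), next='c' -> output (2, 'c'), add 'cc' as idx 3
Step 4: w='c' (idx 2), next='a' -> output (2, 'a'), add 'ca' as idx 4
Step 5: w='a' (idx 1), next='c' -> output (1, 'c'), add 'ac' as idx 5
Step 6: w='a' (idx 1), end of input -> output (1, '')


Encoded: [(0, 'a'), (0, 'c'), (2, 'c'), (2, 'a'), (1, 'c'), (1, '')]


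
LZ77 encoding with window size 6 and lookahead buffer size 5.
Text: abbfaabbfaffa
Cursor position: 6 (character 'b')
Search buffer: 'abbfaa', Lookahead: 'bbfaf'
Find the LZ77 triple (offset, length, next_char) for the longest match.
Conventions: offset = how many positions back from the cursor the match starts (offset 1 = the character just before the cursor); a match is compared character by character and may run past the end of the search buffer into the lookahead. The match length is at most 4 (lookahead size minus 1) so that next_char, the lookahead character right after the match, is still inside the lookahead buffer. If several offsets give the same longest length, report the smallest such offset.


Try each offset into the search buffer:
  offset=1 (pos 5, char 'a'): match length 0
  offset=2 (pos 4, char 'a'): match length 0
  offset=3 (pos 3, char 'f'): match length 0
  offset=4 (pos 2, char 'b'): match length 1
  offset=5 (pos 1, char 'b'): match length 4
  offset=6 (pos 0, char 'a'): match length 0
Longest match has length 4 at offset 5.
next_char = character at position 6 + 4 = 10 -> 'f'

Best match: offset=5, length=4 (matching 'bbfa' starting at position 1)
LZ77 triple: (5, 4, 'f')


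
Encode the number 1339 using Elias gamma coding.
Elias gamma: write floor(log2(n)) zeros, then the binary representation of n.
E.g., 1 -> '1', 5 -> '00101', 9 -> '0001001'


num_bits = floor(log2(1339)) + 1 = 11
leading_zeros = num_bits - 1 = 10
binary(1339) = 10100111011

Elias gamma(1339) = '0000000000' + '10100111011' = 000000000010100111011 (21 bits)


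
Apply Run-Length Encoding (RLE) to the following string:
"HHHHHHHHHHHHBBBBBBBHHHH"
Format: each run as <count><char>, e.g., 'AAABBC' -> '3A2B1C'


Scanning runs left to right:
  i=0: run of 'H' x 12 -> '12H'
  i=12: run of 'B' x 7 -> '7B'
  i=19: run of 'H' x 4 -> '4H'

RLE = 12H7B4H


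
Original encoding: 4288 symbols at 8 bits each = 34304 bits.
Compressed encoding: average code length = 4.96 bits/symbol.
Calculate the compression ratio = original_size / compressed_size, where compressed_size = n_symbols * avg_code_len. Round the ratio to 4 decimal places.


original_size = n_symbols * orig_bits = 4288 * 8 = 34304 bits
compressed_size = n_symbols * avg_code_len = 4288 * 4.96 = 21268.48 bits
ratio = original_size / compressed_size = 34304 / 21268.48 = 1.6129

Compression ratio = 1.6129


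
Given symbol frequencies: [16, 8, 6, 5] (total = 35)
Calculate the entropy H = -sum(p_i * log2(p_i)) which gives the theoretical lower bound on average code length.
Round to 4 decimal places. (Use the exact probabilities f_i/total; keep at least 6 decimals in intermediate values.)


Per-symbol terms -p_i * log2(p_i) with p_i = f_i/35:
  p = 16/35 = 0.457143: log2(p) = -1.129283, -p*log2(p) = 0.516244
  p = 8/35 = 0.228571: log2(p) = -2.129283, -p*log2(p) = 0.486693
  p = 6/35 = 0.171429: log2(p) = -2.544321, -p*log2(p) = 0.436169
  p = 5/35 = 0.142857: log2(p) = -2.807355, -p*log2(p) = 0.401051
H = 0.516244 + 0.486693 + 0.436169 + 0.401051 = 1.840157

H = 1.8402 bits/symbol


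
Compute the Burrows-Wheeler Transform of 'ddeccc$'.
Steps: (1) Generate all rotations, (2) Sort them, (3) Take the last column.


Rotations (sorted):
  0: $ddeccc -> last char: c
  1: c$ddecc -> last char: c
  2: cc$ddec -> last char: c
  3: ccc$dde -> last char: e
  4: ddeccc$ -> last char: $
  5: deccc$d -> last char: d
  6: eccc$dd -> last char: d


BWT = ccce$dd


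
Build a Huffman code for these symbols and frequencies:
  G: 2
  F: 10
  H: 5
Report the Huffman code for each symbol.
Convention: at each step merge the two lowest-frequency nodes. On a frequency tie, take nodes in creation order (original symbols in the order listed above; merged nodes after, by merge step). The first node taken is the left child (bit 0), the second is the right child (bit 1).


Huffman tree construction:
Step 1: Merge G(2) + H(5) = 7
Step 2: Merge (G+H)(7) + F(10) = 17
Read each symbol's code off the tree from the root (left child = 0, right child = 1).

Codes:
  G: 00 (length 2)
  F: 1 (length 1)
  H: 01 (length 2)
Average code length: 24/17 = 1.4118 bits/symbol


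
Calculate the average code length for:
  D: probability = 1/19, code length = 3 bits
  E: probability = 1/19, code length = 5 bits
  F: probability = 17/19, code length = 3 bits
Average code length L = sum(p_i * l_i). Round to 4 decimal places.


Weighted contributions p_i * l_i:
  D: (1/19) * 3 = 3/19
  E: (1/19) * 5 = 5/19
  F: (17/19) * 3 = 51/19
Sum = (3 + 5 + 51)/19 = 59/19

L = 59/19 = 3.1053 bits/symbol


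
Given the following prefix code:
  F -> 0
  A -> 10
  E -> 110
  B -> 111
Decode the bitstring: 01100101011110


Decoding step by step:
Bits 0 -> F
Bits 110 -> E
Bits 0 -> F
Bits 10 -> A
Bits 10 -> A
Bits 111 -> B
Bits 10 -> A


Decoded message: FEFAABA


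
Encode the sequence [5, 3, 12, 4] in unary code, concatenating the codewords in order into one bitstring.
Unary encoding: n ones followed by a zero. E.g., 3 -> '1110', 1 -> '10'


Encode each number as n ones followed by a terminating 0:
  5 -> 111110 (6 bits)
  3 -> 1110 (4 bits)
  12 -> 1111111111110 (13 bits)
  4 -> 11110 (5 bits)
Total length = 6 + 4 + 13 + 5 = 28 bits.

Unary([5, 3, 12, 4]) = 1111101110111111111111011110 (28 bits)


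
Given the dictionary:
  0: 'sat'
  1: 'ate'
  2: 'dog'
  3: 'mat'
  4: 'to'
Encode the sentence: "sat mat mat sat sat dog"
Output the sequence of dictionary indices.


Look up each word in the dictionary:
  'sat' -> 0
  'mat' -> 3
  'mat' -> 3
  'sat' -> 0
  'sat' -> 0
  'dog' -> 2

Encoded: [0, 3, 3, 0, 0, 2]


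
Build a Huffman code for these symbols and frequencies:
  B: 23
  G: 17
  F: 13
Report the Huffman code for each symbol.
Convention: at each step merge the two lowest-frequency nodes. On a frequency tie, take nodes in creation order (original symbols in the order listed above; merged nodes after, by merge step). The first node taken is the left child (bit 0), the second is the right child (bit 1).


Huffman tree construction:
Step 1: Merge F(13) + G(17) = 30
Step 2: Merge B(23) + (F+G)(30) = 53
Read each symbol's code off the tree from the root (left child = 0, right child = 1).

Codes:
  B: 0 (length 1)
  G: 11 (length 2)
  F: 10 (length 2)
Average code length: 83/53 = 1.5660 bits/symbol


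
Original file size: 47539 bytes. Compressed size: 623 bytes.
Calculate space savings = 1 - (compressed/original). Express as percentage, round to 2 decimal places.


ratio = compressed/original = 623/47539 = 0.013105
savings = 1 - ratio = 1 - 0.013105 = 0.986895
as a percentage: 0.986895 * 100 = 98.69%

Space savings = 1 - 623/47539 = 98.69%


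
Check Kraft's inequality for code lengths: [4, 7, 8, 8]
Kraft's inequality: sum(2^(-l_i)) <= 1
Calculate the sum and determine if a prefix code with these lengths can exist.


Sum = 2^(-4) + 2^(-7) + 2^(-8) + 2^(-8)
    = 0.0625 + 0.0078125 + 0.00390625 + 0.00390625
    = 20/256 = 0.078125
Since 0.078125 <= 1, Kraft's inequality IS satisfied.
A prefix code with these lengths CAN exist.

Kraft sum = 0.078125. Satisfied.


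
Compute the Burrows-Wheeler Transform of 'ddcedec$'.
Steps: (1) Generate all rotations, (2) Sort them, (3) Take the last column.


Rotations (sorted):
  0: $ddcedec -> last char: c
  1: c$ddcede -> last char: e
  2: cedec$dd -> last char: d
  3: dcedec$d -> last char: d
  4: ddcedec$ -> last char: $
  5: dec$ddce -> last char: e
  6: ec$ddced -> last char: d
  7: edec$ddc -> last char: c


BWT = cedd$edc
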